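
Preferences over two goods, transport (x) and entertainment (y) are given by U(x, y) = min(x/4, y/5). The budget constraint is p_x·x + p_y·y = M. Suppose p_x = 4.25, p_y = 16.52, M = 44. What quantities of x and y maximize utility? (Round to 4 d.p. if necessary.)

Leontief preferences: the optimum is at the kink where x/4 = y/5, i.e. y = (5/4)·x.
Budget: p_x·x + p_y·(5/4)·x = M, so (4·p_x + 5·p_y)·x = 4·M.
Demand: x*(p_x,p_y,M) = 4·M/(4·p_x + 5·p_y), y* = 5·M/(4·p_x + 5·p_y).
Here 4·4.25 + 5·16.52 = 99.6, giving x* = 1.7671 and y* = 2.2088.

x* = 1.7671, y* = 2.2088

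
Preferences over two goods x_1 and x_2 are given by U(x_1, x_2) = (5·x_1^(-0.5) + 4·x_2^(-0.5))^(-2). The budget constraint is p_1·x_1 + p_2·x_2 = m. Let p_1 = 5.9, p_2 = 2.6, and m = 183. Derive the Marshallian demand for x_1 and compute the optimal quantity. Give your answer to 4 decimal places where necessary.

x_1* = 18.7324

From the CES first-order condition, (5/4)·(x_2/x_1)^(1.5) = p_1/p_2.
Solve for the ratio: x_2/x_1 = [(4/5)·p_1/p_2]^(2/3).
Substitute x_2 = (x_2/x_1)·x_1 into the budget: x_1* = m/(p_1 + p_2·(x_2/x_1)).
Numerically x_2/x_1 = 1.488147, so x_1* = 183/(5.9 + 2.6·1.488147) = 18.7324.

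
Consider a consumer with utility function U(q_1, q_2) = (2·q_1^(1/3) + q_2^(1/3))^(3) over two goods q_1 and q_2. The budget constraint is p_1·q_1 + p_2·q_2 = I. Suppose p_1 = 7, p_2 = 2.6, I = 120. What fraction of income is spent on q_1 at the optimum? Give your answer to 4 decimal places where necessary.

MRS = MU_q_1/MU_q_2 = 2·(q_2/q_1)^(2/3). Set equal to p_1/p_2.
Solve for the ratio: q_2/q_1 = [(1/2)·p_1/p_2]^(1.5).
With the ratio pinned down, the budget gives q_1* = I/(p_1 + p_2·(q_2/q_1)) and q_2* = (q_2/q_1)·q_1*.
Numerically q_2/q_1 = 1.56186, so q_1* = 120/(7 + 2.6·1.56186) = 10.8491 and q_2* = 1.56186·10.8491 = 16.9448.
Expenditure on q_1: 7·10.8491 = 75.9436; share = 0.6329.

share on q_1 = 0.6329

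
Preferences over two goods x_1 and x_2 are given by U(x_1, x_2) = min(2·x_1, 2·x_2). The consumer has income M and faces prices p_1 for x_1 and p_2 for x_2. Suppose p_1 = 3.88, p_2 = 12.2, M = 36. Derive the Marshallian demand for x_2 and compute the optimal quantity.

x_2* = 2.2388

With perfect complements, no substitution: consume in ratio x_1:x_2 = 2:2.
Budget: p_1·x_1 + p_2·x_1 = M, so (2·p_1 + 2·p_2)·x_1 = 2·M.
Demand: x_1*(p_1,p_2,M) = 2·M/(2·p_1 + 2·p_2), x_2* = 2·M/(2·p_1 + 2·p_2).
Here 2·3.88 + 2·12.2 = 32.16, giving x_2* = 2.2388.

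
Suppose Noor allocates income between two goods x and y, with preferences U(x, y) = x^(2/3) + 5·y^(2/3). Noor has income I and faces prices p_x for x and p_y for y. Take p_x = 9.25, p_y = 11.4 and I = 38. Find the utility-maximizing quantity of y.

MRS = MU_x/MU_y = (1/5)·(y/x)^(1/3). Set equal to p_x/p_y.
Hence y/x = (5·p_x/p_y)^(1/(1/3)), i.e. raised to the 3 power.
Substitute y = (y/x)·x into the budget: x* = I/(p_x + p_y·(y/x)).
Numerically y/x = 66.776039, so x* = 38/(9.25 + 11.4·66.776039) = 0.0493 and y* = 66.776039·0.0493 = 3.2933.

y* = 3.2933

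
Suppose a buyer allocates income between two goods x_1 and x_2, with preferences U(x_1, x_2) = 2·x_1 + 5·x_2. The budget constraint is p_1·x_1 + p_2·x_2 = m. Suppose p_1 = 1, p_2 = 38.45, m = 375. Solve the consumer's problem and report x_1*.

Linear utility — the consumer picks whichever good has higher MU/price: 2/1 = 2 vs 5/38.45 = 0.13.
x_1 gives more utility per dollar, so spend all income on x_1: x_1* = m/p_1, x_2* = 0.
Numerically: x_1* = 375, x_2* = 0.

x_1* = 375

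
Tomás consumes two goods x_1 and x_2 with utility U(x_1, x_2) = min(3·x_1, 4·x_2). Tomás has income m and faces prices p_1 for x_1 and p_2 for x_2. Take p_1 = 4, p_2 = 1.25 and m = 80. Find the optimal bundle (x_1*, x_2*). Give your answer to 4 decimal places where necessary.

Demand: x_1*(p_1,p_2,m) = 4·m/(4·p_1 + 3·p_2), x_2* = 3·m/(4·p_1 + 3·p_2).
Here 4·4 + 3·1.25 = 19.75, giving x_1* = 16.2025 and x_2* = 12.1519.

x_1* = 16.2025, x_2* = 12.1519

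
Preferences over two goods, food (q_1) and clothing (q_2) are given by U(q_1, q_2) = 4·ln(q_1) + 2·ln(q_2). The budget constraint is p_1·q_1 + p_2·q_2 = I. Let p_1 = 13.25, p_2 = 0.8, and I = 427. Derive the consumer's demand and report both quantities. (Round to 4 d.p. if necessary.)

q_1* = 21.4843, q_2* = 177.9167

The MRS is 2·q_2/q_1. Set MRS = p_1/p_2.
So 4·p_2·q_2 = 2·p_1·q_1; combined with the budget, a share 2/3 of income goes to q_1.
Demand: q_1*(p_1,p_2,I) = 2/3·I/p_1 and q_2* = 1/3·I/p_2.
At p_1=13.25, p_2=0.8, I=427: q_1* = 2/3·427/13.25 = 21.4843, q_2* = 177.9167.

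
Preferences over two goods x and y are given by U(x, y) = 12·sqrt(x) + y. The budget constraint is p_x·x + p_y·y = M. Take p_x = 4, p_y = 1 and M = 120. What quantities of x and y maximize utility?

Utility is quasi-linear in y; the FOC for x is 6/√x = p_x/p_y.
Thus x* = (6·p_y/p_x)² — independent of M — with the rest of income spent on y.
Plugging in: x* = (6·1/4)² = 2.25, y* = 111.

x* = 2.25, y* = 111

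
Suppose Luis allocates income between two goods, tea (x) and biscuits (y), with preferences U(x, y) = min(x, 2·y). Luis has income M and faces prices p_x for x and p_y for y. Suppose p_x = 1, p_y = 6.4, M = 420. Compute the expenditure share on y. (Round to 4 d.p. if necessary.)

With perfect complements, no substitution: consume in ratio x:y = 2:1.
Budget: p_x·x + p_y·(1/2)·x = M, so (2·p_x + p_y)·x = 2·M.
Demand: x*(p_x,p_y,M) = 2·M/(2·p_x + p_y), y* = M/(2·p_x + p_y).
Here 2·1 + 6.4 = 8.4, giving x* = 100 and y* = 50.
Expenditure on y: 6.4·50 = 320; share = 0.7619.

share on y = 0.7619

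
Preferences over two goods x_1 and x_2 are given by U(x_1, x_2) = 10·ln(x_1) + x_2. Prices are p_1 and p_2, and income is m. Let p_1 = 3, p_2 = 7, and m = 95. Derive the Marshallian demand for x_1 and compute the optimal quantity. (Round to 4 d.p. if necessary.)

So x_1*(p_1,p_2) = 10·p_2/p_1, independent of income; and x_2* = (m − 10·p_2)/p_2.
At the given prices: x_1* = 10·7/3 = 23.3333.

x_1* = 23.3333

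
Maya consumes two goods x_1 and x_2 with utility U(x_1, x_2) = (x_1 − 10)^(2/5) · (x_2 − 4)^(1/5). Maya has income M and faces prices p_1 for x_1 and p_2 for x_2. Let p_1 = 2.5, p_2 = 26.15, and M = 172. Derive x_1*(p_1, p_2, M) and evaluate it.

x_1* = 21.3067

Substituting into the budget: x_1* = 10 + 2/3·(M − 10·p_1 − 4·p_2)/p_1, and x_2* = 4 + 1/3·(…)/p_2.
Discretionary income = 172 − 10·2.5 − 4·26.15 = 42.4; x_1* = 10 + 2/3·42.4/2.5 = 21.3067.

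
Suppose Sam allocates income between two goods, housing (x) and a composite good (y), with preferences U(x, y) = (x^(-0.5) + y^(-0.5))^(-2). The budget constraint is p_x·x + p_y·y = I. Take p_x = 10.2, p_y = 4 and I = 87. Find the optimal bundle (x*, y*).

MRS = MU_x/MU_y = (y/x)^(1.5). Set equal to p_x/p_y.
Solve for the ratio: y/x = [p_x/p_y]^(2/3).
With the ratio pinned down, the budget gives x* = I/(p_x + p_y·(y/x)) and y* = (y/x)·x*.
Numerically y/x = 1.866495, so x* = 87/(10.2 + 4·1.866495) = 4.9247 and y* = 1.866495·4.9247 = 9.192.

x* = 4.9247, y* = 9.192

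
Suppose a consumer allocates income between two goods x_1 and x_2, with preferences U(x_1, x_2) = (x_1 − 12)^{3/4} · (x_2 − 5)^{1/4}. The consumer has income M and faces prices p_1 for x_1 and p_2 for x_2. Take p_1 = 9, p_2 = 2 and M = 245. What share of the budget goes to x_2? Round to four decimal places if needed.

Discretionary income = 245 − 12·9 − 5·2 = 127; x_1* = 12 + 0.75·127/9 = 22.5833; x_2* = 5 + 0.25·127/2 = 20.875.
Expenditure on x_2: 2·20.875 = 41.75; share = 0.1704.

share on x_2 = 0.1704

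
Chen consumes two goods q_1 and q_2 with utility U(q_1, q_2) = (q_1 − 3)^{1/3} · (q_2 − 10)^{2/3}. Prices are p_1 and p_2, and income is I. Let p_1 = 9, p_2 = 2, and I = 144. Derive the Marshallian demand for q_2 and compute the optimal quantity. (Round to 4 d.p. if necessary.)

q_2* = 42.3333

This is Cobb-Douglas in (q_1−3, q_2−10): tangency gives 1/3·p_2·(q_2−10) = 2/3·p_1·(q_1−3).
Substituting into the budget: q_1* = 3 + 1/3·(I − 3·p_1 − 10·p_2)/p_1, and q_2* = 10 + 2/3·(…)/p_2.
Discretionary income = 144 − 3·9 − 10·2 = 97; q_2* = 10 + 2/3·97/2 = 42.3333.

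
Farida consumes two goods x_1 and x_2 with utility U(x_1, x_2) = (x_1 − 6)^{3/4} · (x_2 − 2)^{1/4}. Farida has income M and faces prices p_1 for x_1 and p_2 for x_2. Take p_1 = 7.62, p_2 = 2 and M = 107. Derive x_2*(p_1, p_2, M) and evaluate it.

x_2* = 9.16

MRS = 3·(x_2−2)/(x_1−6). Tangency with p_1/p_2 gives x_2−2 = (1/3)·(p_1/p_2)·(x_1−6).
After buying the subsistence bundle (6, 2), a share 0.75 of the remaining income goes to x_1: x_1* = 6 + 0.75·(M − 6p_1 − 2p_2)/p_1.
Discretionary income = 107 − 6·7.62 − 2·2 = 57.28; x_2* = 2 + 0.25·57.28/2 = 9.16.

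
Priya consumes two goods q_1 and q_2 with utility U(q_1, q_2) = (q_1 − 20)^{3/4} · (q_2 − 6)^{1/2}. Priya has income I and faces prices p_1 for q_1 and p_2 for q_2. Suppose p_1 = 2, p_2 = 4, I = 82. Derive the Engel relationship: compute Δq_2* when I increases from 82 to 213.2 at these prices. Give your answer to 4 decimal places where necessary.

Let q_1' = q_1−20, q_2' = q_2−6. MRS = (3/2)·q_2'/q_1' = p_1/p_2.
Substituting into the budget: q_1* = 20 + 0.6·(I − 20·p_1 − 6·p_2)/p_1, and q_2* = 6 + 0.4·(…)/p_2.
Discretionary income = 82 − 20·2 − 6·4 = 18; q_2* = 6 + 0.4·18/4 = 7.8.
At I' = 213.2: q_2* = 20.92. Change: 20.92 − 7.8 = 13.12.

Δq_2* = 13.12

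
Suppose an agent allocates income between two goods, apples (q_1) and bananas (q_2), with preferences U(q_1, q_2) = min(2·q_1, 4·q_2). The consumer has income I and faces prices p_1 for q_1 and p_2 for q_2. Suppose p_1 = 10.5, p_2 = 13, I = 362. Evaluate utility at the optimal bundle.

V = 42.5882

With perfect complements, no substitution: consume in ratio q_1:q_2 = 4:2.
Budget: p_1·q_1 + p_2·(1/2)·q_1 = I, so (4·p_1 + 2·p_2)·q_1 = 4·I.
Demand: q_1*(p_1,p_2,I) = 4·I/(4·p_1 + 2·p_2), q_2* = 2·I/(4·p_1 + 2·p_2).
Here 4·10.5 + 2·13 = 68, giving q_1* = 21.2941 and q_2* = 10.6471.
Utility at the optimum: U(21.2941, 10.6471) = 42.5882.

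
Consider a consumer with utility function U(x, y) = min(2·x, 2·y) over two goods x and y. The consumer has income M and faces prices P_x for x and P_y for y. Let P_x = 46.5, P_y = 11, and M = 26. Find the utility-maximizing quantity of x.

Here 2·46.5 + 2·11 = 115, giving x* = 0.4522.

x* = 0.4522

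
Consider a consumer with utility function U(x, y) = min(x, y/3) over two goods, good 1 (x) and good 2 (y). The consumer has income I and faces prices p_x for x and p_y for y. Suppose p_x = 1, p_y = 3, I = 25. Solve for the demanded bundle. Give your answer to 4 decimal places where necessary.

x* = 2.5, y* = 7.5

With perfect complements, no substitution: consume in ratio x:y = 1:3.
Budget: p_x·x + p_y·3·x = I, so (p_x + 3·p_y)·x = I.
Demand: x*(p_x,p_y,I) = I/(p_x + 3·p_y), y* = 3·I/(p_x + 3·p_y).
Here 1 + 3·3 = 10, giving x* = 2.5 and y* = 7.5.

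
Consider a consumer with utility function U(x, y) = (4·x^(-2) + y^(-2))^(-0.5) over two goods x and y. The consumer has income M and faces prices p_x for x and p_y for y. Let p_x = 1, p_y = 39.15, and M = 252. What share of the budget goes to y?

MRS = MU_x/MU_y = 4·(y/x)^(3). Set equal to p_x/p_y.
Solve for the ratio: y/x = [(1/4)·p_x/p_y]^(1/3).
Substitute y = (y/x)·x into the budget: x* = M/(p_x + p_y·(y/x)).
Numerically y/x = 0.185525, so x* = 252/(1 + 39.15·0.185525) = 30.4963 and y* = 0.185525·30.4963 = 5.6578.
Expenditure on y: 39.15·5.6578 = 221.5037; share = 0.879.

share on y = 0.879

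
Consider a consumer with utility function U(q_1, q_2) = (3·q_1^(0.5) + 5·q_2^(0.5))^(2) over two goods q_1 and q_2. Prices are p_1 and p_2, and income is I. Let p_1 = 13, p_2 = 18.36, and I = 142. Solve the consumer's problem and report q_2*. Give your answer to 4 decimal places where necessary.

From the CES first-order condition, (3/5)·(q_2/q_1)^(0.5) = p_1/p_2.
Hence q_2/q_1 = ((5/3)·p_1/p_2)^(1/(0.5)), i.e. raised to the 2 power.
With the ratio pinned down, the budget gives q_1* = I/(p_1 + p_2·(q_2/q_1)) and q_2* = (q_2/q_1)·q_1*.
Numerically q_2/q_1 = 1.39264, so q_1* = 142/(13 + 18.36·1.39264) = 3.6817 and q_2* = 1.39264·3.6817 = 5.1273.

q_2* = 5.1273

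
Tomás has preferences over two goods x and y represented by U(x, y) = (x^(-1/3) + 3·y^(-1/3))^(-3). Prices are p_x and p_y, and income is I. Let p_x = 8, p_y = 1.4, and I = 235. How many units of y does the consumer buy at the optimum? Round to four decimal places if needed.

MU_x ∝ x^(-4/3), MU_y ∝ 3·y^(-4/3), so MRS = (1/3)·(y/x)^(4/3) = p_x/p_y.
Solve for the ratio: y/x = [3·p_x/p_y]^(0.75).
With the ratio pinned down, the budget gives x* = I/(p_x + p_y·(y/x)) and y* = (y/x)·x*.
Numerically y/x = 8.424854, so x* = 235/(8 + 1.4·8.424854) = 11.8718 and y* = 8.424854·11.8718 = 100.0182.

y* = 100.0182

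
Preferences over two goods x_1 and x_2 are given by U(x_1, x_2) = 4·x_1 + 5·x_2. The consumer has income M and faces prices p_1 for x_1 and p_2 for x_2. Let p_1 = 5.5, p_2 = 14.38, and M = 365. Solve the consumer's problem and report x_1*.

x_1* = 66.3636

Linear utility — the consumer picks whichever good has higher MU/price: 4/5.5 = 0.7273 vs 5/14.38 = 0.3477.
x_1 gives more utility per dollar, so spend all income on x_1: x_1* = M/p_1, x_2* = 0.
Numerically: x_1* = 66.3636, x_2* = 0.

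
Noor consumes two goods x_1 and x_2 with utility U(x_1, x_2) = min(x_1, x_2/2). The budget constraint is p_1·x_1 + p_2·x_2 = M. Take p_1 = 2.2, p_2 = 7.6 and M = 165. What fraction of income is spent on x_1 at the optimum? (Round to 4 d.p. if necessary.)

Leontief preferences: the optimum is at the kink where x_1/1 = x_2/2, i.e. x_2 = 2·x_1.
Budget: p_1·x_1 + p_2·2·x_1 = M, so (p_1 + 2·p_2)·x_1 = M.
Demand: x_1*(p_1,p_2,M) = M/(p_1 + 2·p_2), x_2* = 2·M/(p_1 + 2·p_2).
Here 2.2 + 2·7.6 = 17.4, giving x_1* = 9.4828 and x_2* = 18.9655.
Expenditure on x_1: 2.2·9.4828 = 20.8621; share = 0.1264.

share on x_1 = 0.1264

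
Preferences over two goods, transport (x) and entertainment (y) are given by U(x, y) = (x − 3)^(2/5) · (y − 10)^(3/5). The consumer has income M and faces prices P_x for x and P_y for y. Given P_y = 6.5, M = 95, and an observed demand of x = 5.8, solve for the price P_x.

P_x = 3

Let x' = x−3, y' = y−10. MRS = (2/3)·y'/x' = P_x/P_y.
Substituting into the budget: x* = 3 + 0.4·(M − 3·P_x − 10·P_y)/P_x, and y* = 10 + 0.6·(…)/P_y.
Set x* = 5.8 in the demand function and solve for P_x: P_x = 3.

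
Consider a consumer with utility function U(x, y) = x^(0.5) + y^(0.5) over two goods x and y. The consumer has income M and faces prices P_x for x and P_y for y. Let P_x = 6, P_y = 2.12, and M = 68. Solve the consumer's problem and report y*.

MRS = MU_x/MU_y = (y/x)^(0.5). Set equal to P_x/P_y.
Solve for the ratio: y/x = [P_x/P_y]^(2).
Substitute y = (y/x)·x into the budget: x* = M/(P_x + P_y·(y/x)).
Numerically y/x = 8.009968, so x* = 68/(6 + 2.12·8.009968) = 2.9589 and y* = 8.009968·2.9589 = 23.7011.

y* = 23.7011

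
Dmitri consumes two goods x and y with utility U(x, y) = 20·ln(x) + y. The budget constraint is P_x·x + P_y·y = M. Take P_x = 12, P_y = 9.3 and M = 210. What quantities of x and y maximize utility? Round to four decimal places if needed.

MU_x = 20/x, MU_y = 1. Tangency: 20/x = P_x/P_y.
So x*(P_x,P_y) = 20·P_y/P_x, independent of income; and y* = (M − 20·P_y)/P_y.
At the given prices: x* = 20·9.3/12 = 15.5, and y* = 2.5806.

x* = 15.5, y* = 2.5806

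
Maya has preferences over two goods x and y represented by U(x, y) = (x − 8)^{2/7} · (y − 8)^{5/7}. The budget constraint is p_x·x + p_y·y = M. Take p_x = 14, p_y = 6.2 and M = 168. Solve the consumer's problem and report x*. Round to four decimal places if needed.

Let x' = x−8, y' = y−8. MRS = (2/5)·y'/x' = p_x/p_y.
Substituting into the budget: x* = 8 + 2/7·(M − 8·p_x − 8·p_y)/p_x, and y* = 8 + 5/7·(…)/p_y.
Discretionary income = 168 − 8·14 − 8·6.2 = 6.4; x* = 8 + 2/7·6.4/14 = 8.1306.

x* = 8.1306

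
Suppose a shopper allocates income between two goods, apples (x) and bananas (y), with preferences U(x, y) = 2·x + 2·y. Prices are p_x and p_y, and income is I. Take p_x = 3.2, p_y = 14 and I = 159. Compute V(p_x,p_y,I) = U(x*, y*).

x gives more utility per dollar, so spend all income on x: x* = I/p_x, y* = 0.
Numerically: x* = 49.6875, y* = 0.
Utility at the optimum: U(49.6875, 0) = 99.375.

V = 99.375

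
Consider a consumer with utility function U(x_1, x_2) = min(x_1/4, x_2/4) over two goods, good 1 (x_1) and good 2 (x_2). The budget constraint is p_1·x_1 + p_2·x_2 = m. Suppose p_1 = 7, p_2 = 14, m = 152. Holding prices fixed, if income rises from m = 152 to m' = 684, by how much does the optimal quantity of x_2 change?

Leontief preferences: the optimum is at the kink where x_1/4 = x_2/4, i.e. x_2 = x_1.
Budget: p_1·x_1 + p_2·x_1 = m, so (4·p_1 + 4·p_2)·x_1 = 4·m.
Demand: x_1*(p_1,p_2,m) = 4·m/(4·p_1 + 4·p_2), x_2* = 4·m/(4·p_1 + 4·p_2).
Here 4·7 + 4·14 = 84, giving x_2* = 7.2381.
At m' = 684: x_2* = 32.5714. Change: 32.5714 − 7.2381 = 25.3333.

Δx_2* = 25.3333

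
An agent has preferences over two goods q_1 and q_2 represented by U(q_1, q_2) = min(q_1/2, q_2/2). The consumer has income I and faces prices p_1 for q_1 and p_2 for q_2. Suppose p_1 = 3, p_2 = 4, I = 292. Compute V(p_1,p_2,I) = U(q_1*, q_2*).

V = 20.8571

With perfect complements, no substitution: consume in ratio q_1:q_2 = 2:2.
Budget: p_1·q_1 + p_2·q_1 = I, so (2·p_1 + 2·p_2)·q_1 = 2·I.
Demand: q_1*(p_1,p_2,I) = 2·I/(2·p_1 + 2·p_2), q_2* = 2·I/(2·p_1 + 2·p_2).
Here 2·3 + 2·4 = 14, giving q_1* = 41.7143 and q_2* = 41.7143.
Utility at the optimum: U(41.7143, 41.7143) = 20.8571.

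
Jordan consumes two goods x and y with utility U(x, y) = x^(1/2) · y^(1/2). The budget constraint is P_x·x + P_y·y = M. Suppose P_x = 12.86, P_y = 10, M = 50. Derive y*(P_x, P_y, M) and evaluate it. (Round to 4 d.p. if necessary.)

y* = 2.5

MU_x/MU_y = (0.5·y)/(0.5·x); tangency sets this equal to P_x/P_y.
So 0.5·P_y·y = 0.5·P_x·x; combined with the budget, a share 0.5 of income goes to x.
Demand: x*(P_x,P_y,M) = 0.5·M/P_x and y* = 0.5·M/P_y.
At P_x=12.86, P_y=10, M=50: y* = 0.5·50/10 = 2.5.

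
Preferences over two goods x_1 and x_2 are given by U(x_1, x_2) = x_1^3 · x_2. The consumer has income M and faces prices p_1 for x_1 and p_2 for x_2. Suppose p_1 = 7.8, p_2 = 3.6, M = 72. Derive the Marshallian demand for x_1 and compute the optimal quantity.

MU_x_1/MU_x_2 = (3·x_2)/(x_1); tangency sets this equal to p_1/p_2.
So 3·p_2·x_2 = p_1·x_1; combined with the budget, a share 0.75 of income goes to x_1.
Demand: x_1*(p_1,p_2,M) = 0.75·M/p_1 and x_2* = 0.25·M/p_2.
At p_1=7.8, p_2=3.6, M=72: x_1* = 0.75·72/7.8 = 6.9231.

x_1* = 6.9231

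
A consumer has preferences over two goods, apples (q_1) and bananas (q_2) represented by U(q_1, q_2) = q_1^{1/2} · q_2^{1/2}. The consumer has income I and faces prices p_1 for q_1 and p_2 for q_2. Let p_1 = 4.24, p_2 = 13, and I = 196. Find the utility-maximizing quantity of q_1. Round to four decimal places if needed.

q_1* = 23.1132

Demand: q_1*(p_1,p_2,I) = 0.5·I/p_1 and q_2* = 0.5·I/p_2.
At p_1=4.24, p_2=13, I=196: q_1* = 0.5·196/4.24 = 23.1132.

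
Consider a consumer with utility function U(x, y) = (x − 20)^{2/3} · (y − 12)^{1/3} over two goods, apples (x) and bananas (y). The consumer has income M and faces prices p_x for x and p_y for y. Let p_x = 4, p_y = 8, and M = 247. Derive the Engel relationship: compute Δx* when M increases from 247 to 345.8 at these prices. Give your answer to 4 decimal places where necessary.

Δx* = 16.4667

Let x' = x−20, y' = y−12. MRS = 2·y'/x' = p_x/p_y.
Substituting into the budget: x* = 20 + 2/3·(M − 20·p_x − 12·p_y)/p_x, and y* = 12 + 1/3·(…)/p_y.
Discretionary income = 247 − 20·4 − 12·8 = 71; x* = 20 + 2/3·71/4 = 31.8333.
At M' = 345.8: x* = 48.3. Change: 48.3 − 31.8333 = 16.4667.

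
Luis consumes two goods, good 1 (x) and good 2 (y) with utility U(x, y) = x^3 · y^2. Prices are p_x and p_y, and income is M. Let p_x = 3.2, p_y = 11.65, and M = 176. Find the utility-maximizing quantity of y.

MU_x/MU_y = (3·y)/(2·x); tangency sets this equal to p_x/p_y.
Rearranging, p_y·y = (2/3)·p_x·x. Substituting into the budget gives p_x·x·(1 + (2/3)) = M.
Demand: x*(p_x,p_y,M) = 0.6·M/p_x and y* = 0.4·M/p_y.
At p_x=3.2, p_y=11.65, M=176: y* = 0.4·176/11.65 = 6.0429.

y* = 6.0429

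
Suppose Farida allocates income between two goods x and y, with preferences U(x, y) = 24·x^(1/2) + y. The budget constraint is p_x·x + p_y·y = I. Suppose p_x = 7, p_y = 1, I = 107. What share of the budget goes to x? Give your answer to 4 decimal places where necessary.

share on x = 0.1923

Set MRS = p_x/p_y: 12·x^(−1/2) = p_x/p_y.
Thus x* = (12·p_y/p_x)² — independent of I — with the rest of income spent on y.
Plugging in: x* = (12·1/7)² = 2.9388, y* = 86.4286.
Expenditure on x: 7·2.9388 = 20.5714; share = 0.1923.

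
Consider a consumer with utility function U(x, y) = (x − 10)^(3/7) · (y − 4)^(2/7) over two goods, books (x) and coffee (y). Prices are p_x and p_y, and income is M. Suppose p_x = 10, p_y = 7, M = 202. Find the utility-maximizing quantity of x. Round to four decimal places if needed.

x* = 14.44

Let x' = x−10, y' = y−4. MRS = (3/2)·y'/x' = p_x/p_y.
After buying the subsistence bundle (10, 4), a share 0.6 of the remaining income goes to x: x* = 10 + 0.6·(M − 10p_x − 4p_y)/p_x.
Discretionary income = 202 − 10·10 − 4·7 = 74; x* = 10 + 0.6·74/10 = 14.44.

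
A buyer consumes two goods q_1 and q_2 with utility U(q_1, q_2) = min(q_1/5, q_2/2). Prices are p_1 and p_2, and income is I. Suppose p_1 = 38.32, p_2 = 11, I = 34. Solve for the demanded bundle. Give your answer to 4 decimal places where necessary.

With perfect complements, no substitution: consume in ratio q_1:q_2 = 5:2.
Budget: p_1·q_1 + p_2·(2/5)·q_1 = I, so (5·p_1 + 2·p_2)·q_1 = 5·I.
Demand: q_1*(p_1,p_2,I) = 5·I/(5·p_1 + 2·p_2), q_2* = 2·I/(5·p_1 + 2·p_2).
Here 5·38.32 + 2·11 = 213.6, giving q_1* = 0.7959 and q_2* = 0.3184.

q_1* = 0.7959, q_2* = 0.3184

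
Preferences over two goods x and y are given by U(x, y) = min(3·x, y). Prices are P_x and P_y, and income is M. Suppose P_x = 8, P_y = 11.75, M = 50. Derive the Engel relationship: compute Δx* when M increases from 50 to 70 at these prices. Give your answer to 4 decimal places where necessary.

Δx* = 0.4624

Leontief preferences: the optimum is at the kink where x/1 = y/3, i.e. y = 3·x.
Budget: P_x·x + P_y·3·x = M, so (P_x + 3·P_y)·x = M.
Demand: x*(P_x,P_y,M) = M/(P_x + 3·P_y), y* = 3·M/(P_x + 3·P_y).
Here 8 + 3·11.75 = 43.25, giving x* = 1.1561.
At M' = 70: x* = 1.6185. Change: 1.6185 − 1.1561 = 0.4624.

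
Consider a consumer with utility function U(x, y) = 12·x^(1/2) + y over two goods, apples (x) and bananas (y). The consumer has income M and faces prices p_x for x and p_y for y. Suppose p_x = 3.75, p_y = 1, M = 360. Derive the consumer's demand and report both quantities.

Set MRS = p_x/p_y: 6·x^(−1/2) = p_x/p_y.
Thus x* = (6·p_y/p_x)² — independent of M — with the rest of income spent on y.
Plugging in: x* = (6·1/3.75)² = 2.56, y* = 350.4.

x* = 2.56, y* = 350.4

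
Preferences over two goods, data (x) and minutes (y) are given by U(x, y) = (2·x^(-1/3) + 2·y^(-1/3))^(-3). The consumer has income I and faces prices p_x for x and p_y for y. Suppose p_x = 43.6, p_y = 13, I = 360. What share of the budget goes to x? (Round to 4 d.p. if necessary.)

share on x = 0.5751

MU_x ∝ 2·x^(-4/3), MU_y ∝ 2·y^(-4/3), so MRS = (y/x)^(4/3) = p_x/p_y.
Hence y/x = (p_x/p_y)^(1/(4/3)), i.e. raised to the 0.75 power.
With the ratio pinned down, the budget gives x* = I/(p_x + p_y·(y/x)) and y* = (y/x)·x*.
Numerically y/x = 2.47832, so x* = 360/(43.6 + 13·2.47832) = 4.7482 and y* = 2.47832·4.7482 = 11.7676.
Expenditure on x: 43.6·4.7482 = 207.0216; share = 0.5751.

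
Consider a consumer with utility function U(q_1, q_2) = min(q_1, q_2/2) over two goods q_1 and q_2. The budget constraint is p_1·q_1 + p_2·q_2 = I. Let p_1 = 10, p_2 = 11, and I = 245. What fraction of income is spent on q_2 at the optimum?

Here 10 + 2·11 = 32, giving q_1* = 7.6562 and q_2* = 15.3125.
Expenditure on q_2: 11·15.3125 = 168.4375; share = 0.6875.

share on q_2 = 0.6875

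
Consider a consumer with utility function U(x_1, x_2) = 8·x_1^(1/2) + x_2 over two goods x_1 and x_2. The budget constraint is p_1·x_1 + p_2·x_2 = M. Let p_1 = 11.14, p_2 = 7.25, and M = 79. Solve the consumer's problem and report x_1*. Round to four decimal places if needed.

x_1* = 6.7768

Set MRS = p_1/p_2: 4·x_1^(−1/2) = p_1/p_2.
Solve: √x_1 = 4·p_2/p_1, so x_1*(p_1,p_2) = (4·p_2/p_1)², and x_2* = (M − p_1·x_1*)/p_2.
Plugging in: x_1* = (4·7.25/11.14)² = 6.7768.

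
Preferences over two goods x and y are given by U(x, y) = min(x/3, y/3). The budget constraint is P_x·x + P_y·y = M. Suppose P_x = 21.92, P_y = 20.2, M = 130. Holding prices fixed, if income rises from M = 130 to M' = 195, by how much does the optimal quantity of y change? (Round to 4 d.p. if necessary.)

Demand: x*(P_x,P_y,M) = 3·M/(3·P_x + 3·P_y), y* = 3·M/(3·P_x + 3·P_y).
Here 3·21.92 + 3·20.2 = 126.36, giving y* = 3.0864.
At M' = 195: y* = 4.6296. Change: 4.6296 − 3.0864 = 1.5432.

Δy* = 1.5432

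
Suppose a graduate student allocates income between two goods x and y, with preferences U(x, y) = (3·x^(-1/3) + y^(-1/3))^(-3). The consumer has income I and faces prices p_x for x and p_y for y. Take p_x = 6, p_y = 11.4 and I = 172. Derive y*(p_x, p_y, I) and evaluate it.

With the ratio pinned down, the budget gives x* = I/(p_x + p_y·(y/x)) and y* = (y/x)·x*.
Numerically y/x = 0.271078, so x* = 172/(6 + 11.4·0.271078) = 18.9213 and y* = 0.271078·18.9213 = 5.1291.

y* = 5.1291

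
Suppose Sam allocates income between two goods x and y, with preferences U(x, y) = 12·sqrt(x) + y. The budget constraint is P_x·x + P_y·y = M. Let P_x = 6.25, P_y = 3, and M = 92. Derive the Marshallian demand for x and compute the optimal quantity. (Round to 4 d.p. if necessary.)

Set MRS = P_x/P_y: 6·x^(−1/2) = P_x/P_y.
Solve: √x = 6·P_y/P_x, so x*(P_x,P_y) = (6·P_y/P_x)², and y* = (M − P_x·x*)/P_y.
Plugging in: x* = (6·3/6.25)² = 8.2944.

x* = 8.2944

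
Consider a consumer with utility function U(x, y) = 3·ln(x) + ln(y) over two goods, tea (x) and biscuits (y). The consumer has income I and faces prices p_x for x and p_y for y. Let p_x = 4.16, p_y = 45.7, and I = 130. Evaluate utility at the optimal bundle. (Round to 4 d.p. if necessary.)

V = 9.1222

The MRS is 3·y/x. Set MRS = p_x/p_y.
So 3·p_y·y = p_x·x; combined with the budget, a share 0.75 of income goes to x.
Demand: x*(p_x,p_y,I) = 0.75·I/p_x and y* = 0.25·I/p_y.
At p_x=4.16, p_y=45.7, I=130: x* = 0.75·130/4.16 = 23.4375, y* = 0.7112.
Utility at the optimum: U(23.4375, 0.7112) = 9.1222.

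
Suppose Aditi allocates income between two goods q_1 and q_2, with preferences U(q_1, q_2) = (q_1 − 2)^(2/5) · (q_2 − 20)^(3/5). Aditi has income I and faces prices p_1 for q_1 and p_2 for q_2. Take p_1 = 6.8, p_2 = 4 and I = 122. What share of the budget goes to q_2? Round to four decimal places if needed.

MRS = (2/3)·(q_2−20)/(q_1−2). Tangency with p_1/p_2 gives q_2−20 = (3/2)·(p_1/p_2)·(q_1−2).
Substituting into the budget: q_1* = 2 + 0.4·(I − 2·p_1 − 20·p_2)/p_1, and q_2* = 20 + 0.6·(…)/p_2.
Discretionary income = 122 − 2·6.8 − 20·4 = 28.4; q_1* = 2 + 0.4·28.4/6.8 = 3.6706; q_2* = 20 + 0.6·28.4/4 = 24.26.
Expenditure on q_2: 4·24.26 = 97.04; share = 0.7954.

share on q_2 = 0.7954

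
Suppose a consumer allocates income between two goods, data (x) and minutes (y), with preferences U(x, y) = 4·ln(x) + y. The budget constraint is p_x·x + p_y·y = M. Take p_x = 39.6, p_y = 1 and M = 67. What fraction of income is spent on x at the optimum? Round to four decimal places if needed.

share on x = 0.0597

MU_x = 4/x, MU_y = 1. Tangency: 4/x = p_x/p_y.
So x*(p_x,p_y) = 4·p_y/p_x, independent of income; and y* = (M − 4·p_y)/p_y.
At the given prices: x* = 4·1/39.6 = 0.101, and y* = 63.
Expenditure on x: 39.6·0.101 = 4; share = 0.0597.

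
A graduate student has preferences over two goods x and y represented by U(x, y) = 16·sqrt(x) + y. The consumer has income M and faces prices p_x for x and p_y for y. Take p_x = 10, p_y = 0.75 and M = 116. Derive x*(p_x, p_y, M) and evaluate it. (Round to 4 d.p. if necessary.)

Plugging in: x* = (8·0.75/10)² = 0.36.

x* = 0.36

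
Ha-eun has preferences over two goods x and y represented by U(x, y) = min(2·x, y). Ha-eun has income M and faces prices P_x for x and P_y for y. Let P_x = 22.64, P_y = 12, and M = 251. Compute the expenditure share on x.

share on x = 0.4854

Leontief preferences: the optimum is at the kink where x/1 = y/2, i.e. y = 2·x.
Budget: P_x·x + P_y·2·x = M, so (P_x + 2·P_y)·x = M.
Demand: x*(P_x,P_y,M) = M/(P_x + 2·P_y), y* = 2·M/(P_x + 2·P_y).
Here 22.64 + 2·12 = 46.64, giving x* = 5.3816 and y* = 10.7633.
Expenditure on x: 22.64·5.3816 = 121.8405; share = 0.4854.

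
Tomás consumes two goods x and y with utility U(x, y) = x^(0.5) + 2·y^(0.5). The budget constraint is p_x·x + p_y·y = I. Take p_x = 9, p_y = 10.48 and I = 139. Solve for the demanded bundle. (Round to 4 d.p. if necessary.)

x* = 3.4823, y* = 10.2728

From the CES first-order condition, (1/2)·(y/x)^(0.5) = p_x/p_y.
Solve for the ratio: y/x = [2·p_x/p_y]^(2).
Substitute y = (y/x)·x into the budget: x* = I/(p_x + p_y·(y/x)).
Numerically y/x = 2.950003, so x* = 139/(9 + 10.48·2.950003) = 3.4823 and y* = 2.950003·3.4823 = 10.2728.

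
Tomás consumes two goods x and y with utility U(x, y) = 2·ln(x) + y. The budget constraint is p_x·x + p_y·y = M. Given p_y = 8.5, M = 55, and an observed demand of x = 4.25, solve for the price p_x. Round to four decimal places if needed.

p_x = 4

MU_x = 2/x, MU_y = 1. Tangency: 2/x = p_x/p_y.
So x*(p_x,p_y) = 2·p_y/p_x, independent of income; and y* = (M − 2·p_y)/p_y.
Set x* = 4.25 in the demand function and solve for p_x: p_x = 4.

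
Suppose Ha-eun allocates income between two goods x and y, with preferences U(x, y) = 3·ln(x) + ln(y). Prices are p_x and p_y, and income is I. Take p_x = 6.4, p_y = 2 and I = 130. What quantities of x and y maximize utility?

Tangency: MRS = 3·y/x = p_x/p_y.
So 3·p_y·y = p_x·x; combined with the budget, a share 0.75 of income goes to x.
Demand: x*(p_x,p_y,I) = 0.75·I/p_x and y* = 0.25·I/p_y.
At p_x=6.4, p_y=2, I=130: x* = 0.75·130/6.4 = 15.2344, y* = 16.25.

x* = 15.2344, y* = 16.25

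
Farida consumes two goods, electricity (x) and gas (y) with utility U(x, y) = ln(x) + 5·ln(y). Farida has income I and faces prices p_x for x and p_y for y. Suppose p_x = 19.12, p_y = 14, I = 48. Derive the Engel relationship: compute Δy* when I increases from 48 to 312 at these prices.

Δy* = 15.7143

The MRS is (1/5)·y/x. Set MRS = p_x/p_y.
Rearranging, p_y·y = 5·p_x·x. Substituting into the budget gives p_x·x·(1 + 5) = I.
Demand: x*(p_x,p_y,I) = 1/6·I/p_x and y* = 5/6·I/p_y.
At p_x=19.12, p_y=14, I=48: y* = 5/6·48/14 = 2.8571.
At I' = 312: y* = 18.5714. Change: 18.5714 − 2.8571 = 15.7143.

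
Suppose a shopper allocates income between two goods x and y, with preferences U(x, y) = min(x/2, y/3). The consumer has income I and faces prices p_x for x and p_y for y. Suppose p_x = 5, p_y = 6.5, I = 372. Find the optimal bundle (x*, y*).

Leontief preferences: the optimum is at the kink where x/2 = y/3, i.e. y = (3/2)·x.
Budget: p_x·x + p_y·(3/2)·x = I, so (2·p_x + 3·p_y)·x = 2·I.
Demand: x*(p_x,p_y,I) = 2·I/(2·p_x + 3·p_y), y* = 3·I/(2·p_x + 3·p_y).
Here 2·5 + 3·6.5 = 29.5, giving x* = 25.2203 and y* = 37.8305.

x* = 25.2203, y* = 37.8305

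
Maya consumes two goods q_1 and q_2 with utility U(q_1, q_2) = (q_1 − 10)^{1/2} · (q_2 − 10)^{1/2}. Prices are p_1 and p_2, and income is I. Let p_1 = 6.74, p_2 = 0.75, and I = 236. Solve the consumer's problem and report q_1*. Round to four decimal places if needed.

q_1* = 21.951

This is Cobb-Douglas in (q_1−10, q_2−10): tangency gives 0.5·p_2·(q_2−10) = 0.5·p_1·(q_1−10).
Substituting into the budget: q_1* = 10 + 0.5·(I − 10·p_1 − 10·p_2)/p_1, and q_2* = 10 + 0.5·(…)/p_2.
Discretionary income = 236 − 10·6.74 − 10·0.75 = 161.1; q_1* = 10 + 0.5·161.1/6.74 = 21.951.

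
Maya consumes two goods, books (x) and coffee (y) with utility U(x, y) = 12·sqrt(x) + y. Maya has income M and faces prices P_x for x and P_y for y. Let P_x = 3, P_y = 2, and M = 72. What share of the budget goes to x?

Utility is quasi-linear in y; the FOC for x is 6/√x = P_x/P_y.
Solve: √x = 6·P_y/P_x, so x*(P_x,P_y) = (6·P_y/P_x)², and y* = (M − P_x·x*)/P_y.
Plugging in: x* = (6·2/3)² = 16, y* = 12.
Expenditure on x: 3·16 = 48; share = 0.6667.

share on x = 0.6667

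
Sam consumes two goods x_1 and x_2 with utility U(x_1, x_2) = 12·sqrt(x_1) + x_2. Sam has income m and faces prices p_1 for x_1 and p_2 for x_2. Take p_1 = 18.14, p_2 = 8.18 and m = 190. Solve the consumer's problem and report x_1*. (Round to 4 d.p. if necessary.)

x_1* = 7.3204

Set MRS = p_1/p_2: 6·x_1^(−1/2) = p_1/p_2.
Thus x_1* = (6·p_2/p_1)² — independent of m — with the rest of income spent on x_2.
Plugging in: x_1* = (6·8.18/18.14)² = 7.3204.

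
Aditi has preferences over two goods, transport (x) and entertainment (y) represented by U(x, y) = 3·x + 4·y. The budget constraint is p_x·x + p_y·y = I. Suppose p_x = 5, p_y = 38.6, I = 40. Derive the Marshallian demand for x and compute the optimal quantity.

x* = 8

x gives more utility per dollar, so spend all income on x: x* = I/p_x, y* = 0.
Numerically: x* = 8, y* = 0.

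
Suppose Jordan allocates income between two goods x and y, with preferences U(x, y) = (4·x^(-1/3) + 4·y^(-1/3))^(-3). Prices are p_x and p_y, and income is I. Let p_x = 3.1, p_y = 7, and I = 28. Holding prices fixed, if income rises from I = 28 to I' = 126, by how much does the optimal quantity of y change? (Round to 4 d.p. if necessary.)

With the ratio pinned down, the budget gives x* = I/(p_x + p_y·(y/x)) and y* = (y/x)·x*.
Numerically y/x = 0.542872, so x* = 28/(3.1 + 7·0.542872) = 4.0579 and y* = 0.542872·4.0579 = 2.2029.
At I' = 126: y* = 9.9132. Change: 9.9132 − 2.2029 = 7.7102.

Δy* = 7.7102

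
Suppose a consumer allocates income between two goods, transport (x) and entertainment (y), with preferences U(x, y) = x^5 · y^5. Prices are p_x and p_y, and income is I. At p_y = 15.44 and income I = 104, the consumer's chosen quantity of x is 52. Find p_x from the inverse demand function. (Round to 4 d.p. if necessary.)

p_x = 1

MU_x/MU_y = (5·y)/(5·x); tangency sets this equal to p_x/p_y.
So 5·p_y·y = 5·p_x·x; combined with the budget, a share 0.5 of income goes to x.
Demand: x*(p_x,p_y,I) = 0.5·I/p_x and y* = 0.5·I/p_y.
Set x* = 52 in the demand function and solve for p_x: p_x = 1.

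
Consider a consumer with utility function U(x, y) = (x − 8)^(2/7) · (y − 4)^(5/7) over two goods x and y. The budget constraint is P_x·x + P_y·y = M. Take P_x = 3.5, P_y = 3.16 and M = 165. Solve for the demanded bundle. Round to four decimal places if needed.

Let x' = x−8, y' = y−4. MRS = (2/5)·y'/x' = P_x/P_y.
After buying the subsistence bundle (8, 4), a share 2/7 of the remaining income goes to x: x* = 8 + 2/7·(M − 8P_x − 4P_y)/P_x.
Discretionary income = 165 − 8·3.5 − 4·3.16 = 124.36; x* = 8 + 2/7·124.36/3.5 = 18.1518; y* = 4 + 5/7·124.36/3.16 = 32.1103.

x* = 18.1518, y* = 32.1103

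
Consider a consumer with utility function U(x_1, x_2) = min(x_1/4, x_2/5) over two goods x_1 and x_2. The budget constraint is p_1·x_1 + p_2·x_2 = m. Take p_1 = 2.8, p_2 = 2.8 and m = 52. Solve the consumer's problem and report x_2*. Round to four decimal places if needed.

Demand: x_1*(p_1,p_2,m) = 4·m/(4·p_1 + 5·p_2), x_2* = 5·m/(4·p_1 + 5·p_2).
Here 4·2.8 + 5·2.8 = 25.2, giving x_2* = 10.3175.

x_2* = 10.3175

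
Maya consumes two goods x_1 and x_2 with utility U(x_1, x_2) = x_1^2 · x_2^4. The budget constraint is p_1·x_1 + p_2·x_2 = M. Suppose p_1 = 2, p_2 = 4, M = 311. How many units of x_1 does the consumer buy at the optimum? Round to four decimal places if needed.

Tangency: MRS = (1/2)·x_2/x_1 = p_1/p_2.
Rearranging, p_2·x_2 = 2·p_1·x_1. Substituting into the budget gives p_1·x_1·(1 + 2) = M.
Demand: x_1*(p_1,p_2,M) = 1/3·M/p_1 and x_2* = 2/3·M/p_2.
At p_1=2, p_2=4, M=311: x_1* = 1/3·311/2 = 51.8333.

x_1* = 51.8333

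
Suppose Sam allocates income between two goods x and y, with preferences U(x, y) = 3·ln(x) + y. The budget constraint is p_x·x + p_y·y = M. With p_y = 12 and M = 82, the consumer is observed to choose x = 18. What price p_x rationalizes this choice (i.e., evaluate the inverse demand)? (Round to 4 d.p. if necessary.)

Set MRS = p_x/p_y: (3/x)/1 = p_x/p_y.
So x*(p_x,p_y) = 3·p_y/p_x, independent of income; and y* = (M − 3·p_y)/p_y.
Set x* = 18 in the demand function and solve for p_x: p_x = 2.

p_x = 2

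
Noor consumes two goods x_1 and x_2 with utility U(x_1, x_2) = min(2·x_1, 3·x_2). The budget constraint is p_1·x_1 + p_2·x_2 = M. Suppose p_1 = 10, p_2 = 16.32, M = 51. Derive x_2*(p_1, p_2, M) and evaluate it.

Leontief preferences: the optimum is at the kink where x_1/3 = x_2/2, i.e. x_2 = (2/3)·x_1.
Budget: p_1·x_1 + p_2·(2/3)·x_1 = M, so (3·p_1 + 2·p_2)·x_1 = 3·M.
Demand: x_1*(p_1,p_2,M) = 3·M/(3·p_1 + 2·p_2), x_2* = 2·M/(3·p_1 + 2·p_2).
Here 3·10 + 2·16.32 = 62.64, giving x_2* = 1.6284.

x_2* = 1.6284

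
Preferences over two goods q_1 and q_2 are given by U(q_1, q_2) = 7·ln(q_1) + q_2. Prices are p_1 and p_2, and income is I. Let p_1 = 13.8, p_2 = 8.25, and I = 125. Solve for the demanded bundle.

MU_q_1 = 7/q_1, MU_q_2 = 1. Tangency: 7/q_1 = p_1/p_2.
So q_1*(p_1,p_2) = 7·p_2/p_1, independent of income; and q_2* = (I − 7·p_2)/p_2.
At the given prices: q_1* = 7·8.25/13.8 = 4.1848, and q_2* = 8.1515.

q_1* = 4.1848, q_2* = 8.1515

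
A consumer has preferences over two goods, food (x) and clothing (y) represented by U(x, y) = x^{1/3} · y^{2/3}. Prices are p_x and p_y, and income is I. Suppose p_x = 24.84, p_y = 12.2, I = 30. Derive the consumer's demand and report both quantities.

MU_x/MU_y = (1/3·y)/(2/3·x); tangency sets this equal to p_x/p_y.
Rearranging, p_y·y = 2·p_x·x. Substituting into the budget gives p_x·x·(1 + 2) = I.
Demand: x*(p_x,p_y,I) = 1/3·I/p_x and y* = 2/3·I/p_y.
At p_x=24.84, p_y=12.2, I=30: x* = 1/3·30/24.84 = 0.4026, y* = 1.6393.

x* = 0.4026, y* = 1.6393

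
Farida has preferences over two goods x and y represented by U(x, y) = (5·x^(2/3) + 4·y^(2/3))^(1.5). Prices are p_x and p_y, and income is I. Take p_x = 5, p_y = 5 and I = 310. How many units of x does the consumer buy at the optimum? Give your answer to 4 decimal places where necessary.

Numerically y/x = 0.512, so x* = 310/(5 + 5·0.512) = 41.0053.

x* = 41.0053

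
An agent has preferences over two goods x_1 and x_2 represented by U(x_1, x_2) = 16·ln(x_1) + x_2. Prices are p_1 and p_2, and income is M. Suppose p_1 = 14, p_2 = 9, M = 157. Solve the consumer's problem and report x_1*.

At the given prices: x_1* = 16·9/14 = 10.2857.

x_1* = 10.2857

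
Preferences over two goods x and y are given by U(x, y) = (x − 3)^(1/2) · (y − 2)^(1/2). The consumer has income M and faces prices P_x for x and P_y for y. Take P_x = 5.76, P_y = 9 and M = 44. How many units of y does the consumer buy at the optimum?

Let x' = x−3, y' = y−2. MRS = y'/x' = P_x/P_y.
After buying the subsistence bundle (3, 2), a share 0.5 of the remaining income goes to x: x* = 3 + 0.5·(M − 3P_x − 2P_y)/P_x.
Discretionary income = 44 − 3·5.76 − 2·9 = 8.72; y* = 2 + 0.5·8.72/9 = 2.4844.

y* = 2.4844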